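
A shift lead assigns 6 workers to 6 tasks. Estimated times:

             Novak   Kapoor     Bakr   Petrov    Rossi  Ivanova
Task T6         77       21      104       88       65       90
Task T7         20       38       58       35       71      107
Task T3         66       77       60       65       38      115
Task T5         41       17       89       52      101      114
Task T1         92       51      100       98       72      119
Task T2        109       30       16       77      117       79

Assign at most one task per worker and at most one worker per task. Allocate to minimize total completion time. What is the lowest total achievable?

Min total: 266 min

Optimal: Novak→Task T7 (20 min), Kapoor→Task T6 (21 min), Bakr→Task T2 (16 min), Petrov→Task T5 (52 min), Rossi→Task T3 (38 min), Ivanova→Task T1 (119 min) — total 20+21+16+52+38+119 = 266 min.
Row-greedy (each worker in turn takes its cheapest remaining task) gives 302 min, worse by 36.
Next-best assignment: Novak→Task T7, Kapoor→Task T1, Bakr→Task T2, Petrov→Task T5, Rossi→Task T3, Ivanova→Task T6 = 267 min.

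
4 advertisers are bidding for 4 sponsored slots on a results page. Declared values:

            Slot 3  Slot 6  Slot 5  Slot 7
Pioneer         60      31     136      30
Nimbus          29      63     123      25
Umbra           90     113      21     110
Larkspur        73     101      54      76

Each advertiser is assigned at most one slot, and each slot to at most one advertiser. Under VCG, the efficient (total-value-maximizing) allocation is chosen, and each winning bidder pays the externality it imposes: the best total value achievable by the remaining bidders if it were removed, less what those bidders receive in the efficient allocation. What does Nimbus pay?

Nimbus pays $76.

Efficient allocation: Pioneer→Slot 3 ($60), Nimbus→Slot 5 ($123), Umbra→Slot 7 ($110), Larkspur→Slot 6 ($101); total welfare W = $394.
Nimbus receives Slot 5 at value $123, so the others get W − 123 = $271.
Without Nimbus: best allocation of the remaining 3 bidders over all 4 slots is Pioneer→Slot 5 ($136), Umbra→Slot 7 ($110), Larkspur→Slot 6 ($101), total $347.
VCG payment = (others' best without Nimbus) − (others' welfare with Nimbus) = 347 − 271 = $76.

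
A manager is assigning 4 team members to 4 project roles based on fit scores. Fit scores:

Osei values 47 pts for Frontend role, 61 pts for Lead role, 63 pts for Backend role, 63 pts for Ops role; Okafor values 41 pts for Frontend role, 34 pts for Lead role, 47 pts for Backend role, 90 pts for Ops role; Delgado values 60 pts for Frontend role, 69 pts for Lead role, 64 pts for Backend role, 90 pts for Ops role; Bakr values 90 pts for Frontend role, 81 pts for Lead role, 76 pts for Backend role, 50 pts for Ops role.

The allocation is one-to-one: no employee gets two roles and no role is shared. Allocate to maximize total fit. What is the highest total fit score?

Maximum total: 312 pts

Optimal: Osei→Backend role (63 pts), Okafor→Ops role (90 pts), Delgado→Lead role (69 pts), Bakr→Frontend role (90 pts) — total 63+90+69+90 = 312 pts.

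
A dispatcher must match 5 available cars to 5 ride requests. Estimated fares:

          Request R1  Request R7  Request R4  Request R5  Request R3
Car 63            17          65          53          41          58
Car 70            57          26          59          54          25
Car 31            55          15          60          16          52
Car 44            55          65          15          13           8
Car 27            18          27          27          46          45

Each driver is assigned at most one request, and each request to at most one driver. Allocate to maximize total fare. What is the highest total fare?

Maximum total: $286

Optimal: Car 63→Request R3 ($58), Car 70→Request R1 ($57), Car 31→Request R4 ($60), Car 44→Request R7 ($65), Car 27→Request R5 ($46) — total 58+57+60+65+46 = $286.
Max-entry greedy (repeatedly take the single best remaining cell) gives $236, worse by 50.
Next-best assignment: Car 63→Request R3, Car 70→Request R4, Car 31→Request R1, Car 44→Request R7, Car 27→Request R5 = $283.
Checked against all permutations: $286 is optimal.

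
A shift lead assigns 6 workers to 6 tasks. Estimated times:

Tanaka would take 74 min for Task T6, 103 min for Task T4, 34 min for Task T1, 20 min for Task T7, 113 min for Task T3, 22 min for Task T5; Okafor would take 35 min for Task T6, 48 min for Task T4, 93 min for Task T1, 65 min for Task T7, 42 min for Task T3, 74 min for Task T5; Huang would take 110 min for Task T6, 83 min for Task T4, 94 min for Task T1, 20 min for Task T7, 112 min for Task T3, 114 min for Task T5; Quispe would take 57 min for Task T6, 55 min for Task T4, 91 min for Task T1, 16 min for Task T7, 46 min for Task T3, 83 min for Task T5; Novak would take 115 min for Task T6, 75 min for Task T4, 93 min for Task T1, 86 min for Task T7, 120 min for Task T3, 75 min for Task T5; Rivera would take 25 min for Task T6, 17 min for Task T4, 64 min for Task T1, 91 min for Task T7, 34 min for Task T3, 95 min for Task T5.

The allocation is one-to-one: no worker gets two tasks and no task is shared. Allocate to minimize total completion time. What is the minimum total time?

This is a one-to-one assignment (minimum-cost bipartite matching).
Optimal: Tanaka→Task T1 (34 min), Okafor→Task T6 (35 min), Huang→Task T7 (20 min), Quispe→Task T3 (46 min), Novak→Task T5 (75 min), Rivera→Task T4 (17 min) — total 34+35+20+46+75+17 = 227 min.
Row-greedy (each worker in turn takes its cheapest remaining task) gives 323 min, worse by 96.
Next-best assignment: Tanaka→Task T5, Okafor→Task T6, Huang→Task T7, Quispe→Task T3, Novak→Task T1, Rivera→Task T4 = 233 min.

Minimum total: 227 min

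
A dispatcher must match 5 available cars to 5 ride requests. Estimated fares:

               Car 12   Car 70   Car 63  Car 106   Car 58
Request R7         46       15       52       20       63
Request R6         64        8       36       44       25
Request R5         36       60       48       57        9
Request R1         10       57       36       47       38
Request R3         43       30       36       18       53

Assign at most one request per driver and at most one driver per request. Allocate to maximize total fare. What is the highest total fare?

Max total: $283

Optimal: Car 12→Request R6 ($64), Car 70→Request R1 ($57), Car 63→Request R7 ($52), Car 106→Request R5 ($57), Car 58→Request R3 ($53) — total 64+57+52+57+53 = $283.
Row-greedy (each driver in turn takes its best remaining request) gives $276, worse by 7.
No other one-to-one assignment exceeds $283.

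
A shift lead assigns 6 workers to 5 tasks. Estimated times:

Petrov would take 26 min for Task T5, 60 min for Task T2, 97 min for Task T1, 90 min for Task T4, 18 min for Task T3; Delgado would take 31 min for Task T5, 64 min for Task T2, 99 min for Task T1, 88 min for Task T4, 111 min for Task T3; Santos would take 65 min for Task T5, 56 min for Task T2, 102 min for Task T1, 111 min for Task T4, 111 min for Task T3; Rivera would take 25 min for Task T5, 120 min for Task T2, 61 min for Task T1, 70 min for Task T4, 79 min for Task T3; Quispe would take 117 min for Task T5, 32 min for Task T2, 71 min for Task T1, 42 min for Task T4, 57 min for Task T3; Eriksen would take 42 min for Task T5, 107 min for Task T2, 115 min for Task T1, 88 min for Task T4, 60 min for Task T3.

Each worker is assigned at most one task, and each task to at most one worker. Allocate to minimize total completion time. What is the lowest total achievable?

This is a one-to-one assignment (minimum-cost bipartite matching).
Optimal: Delgado→Task T5 (31 min), Santos→Task T2 (56 min), Rivera→Task T1 (61 min), Quispe→Task T4 (42 min), Petrov→Task T3 (18 min) — total 31+56+61+42+18 = 208 min.
Column-greedy (each task in turn goes to its cheapest remaining worker) gives 302 min, worse by 94.
Next-best assignment: Eriksen→Task T5, Santos→Task T2, Rivera→Task T1, Quispe→Task T4, Petrov→Task T3 = 219 min.
Checked against all permutations: 208 min is optimal.

Min total: 208 min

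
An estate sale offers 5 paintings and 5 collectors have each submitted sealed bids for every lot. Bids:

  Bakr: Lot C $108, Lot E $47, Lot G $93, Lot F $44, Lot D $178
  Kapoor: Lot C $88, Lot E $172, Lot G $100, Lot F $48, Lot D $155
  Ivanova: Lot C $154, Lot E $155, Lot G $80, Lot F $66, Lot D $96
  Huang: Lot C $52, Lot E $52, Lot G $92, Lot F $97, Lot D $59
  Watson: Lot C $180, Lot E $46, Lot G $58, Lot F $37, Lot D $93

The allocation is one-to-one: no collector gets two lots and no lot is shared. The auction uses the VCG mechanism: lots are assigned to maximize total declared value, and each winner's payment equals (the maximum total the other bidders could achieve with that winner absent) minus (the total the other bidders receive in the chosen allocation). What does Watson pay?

Efficient allocation: Bakr→Lot D ($178), Kapoor→Lot G ($100), Ivanova→Lot E ($155), Huang→Lot F ($97), Watson→Lot C ($180); total welfare W = $710.
Watson receives Lot C at value $180, so the others get W − 180 = $530.
Without Watson: best allocation of the remaining 4 bidders over all 5 lots is Bakr→Lot D ($178), Kapoor→Lot E ($172), Ivanova→Lot C ($154), Huang→Lot F ($97), total $601.
VCG payment = (others' best without Watson) − (others' welfare with Watson) = 601 − 530 = $71.

Watson pays $71.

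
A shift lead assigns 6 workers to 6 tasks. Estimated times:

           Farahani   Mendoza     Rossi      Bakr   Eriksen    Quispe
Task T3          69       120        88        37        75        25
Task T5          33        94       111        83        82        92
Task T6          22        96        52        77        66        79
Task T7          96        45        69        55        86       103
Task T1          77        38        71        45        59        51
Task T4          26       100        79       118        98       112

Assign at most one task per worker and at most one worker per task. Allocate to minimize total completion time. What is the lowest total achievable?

This is a one-to-one assignment (minimum-cost bipartite matching).
Optimal: Farahani→Task T4 (26 min), Mendoza→Task T7 (45 min), Rossi→Task T6 (52 min), Bakr→Task T1 (45 min), Eriksen→Task T5 (82 min), Quispe→Task T3 (25 min) — total 26+45+52+45+82+25 = 275 min.
Row-greedy (each worker in turn takes its cheapest remaining task) gives 360 min, worse by 85.
Next-best assignment: Farahani→Task T4, Mendoza→Task T1, Rossi→Task T6, Bakr→Task T7, Eriksen→Task T5, Quispe→Task T3 = 278 min.
Checked against all permutations: 275 min is optimal.

Min total: 275 min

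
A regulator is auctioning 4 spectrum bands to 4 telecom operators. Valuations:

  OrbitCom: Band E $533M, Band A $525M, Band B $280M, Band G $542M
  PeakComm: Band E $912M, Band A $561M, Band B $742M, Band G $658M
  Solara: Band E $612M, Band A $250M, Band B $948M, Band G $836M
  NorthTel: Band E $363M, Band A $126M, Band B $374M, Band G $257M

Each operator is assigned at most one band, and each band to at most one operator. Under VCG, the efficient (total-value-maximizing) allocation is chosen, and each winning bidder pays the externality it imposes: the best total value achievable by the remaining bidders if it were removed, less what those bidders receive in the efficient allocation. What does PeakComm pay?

Efficient allocation: OrbitCom→Band A ($525M), PeakComm→Band E ($912M), Solara→Band G ($836M), NorthTel→Band B ($374M); total welfare W = $2647M.
PeakComm receives Band E at value $912M, so the others get W − 912 = $1735M.
Without PeakComm: best allocation of the remaining 3 bidders over all 4 bands is OrbitCom→Band G ($542M), Solara→Band B ($948M), NorthTel→Band E ($363M), total $1853M.
VCG payment = (others' best without PeakComm) − (others' welfare with PeakComm) = 1853 − 1735 = $118M.

PeakComm pays $118M.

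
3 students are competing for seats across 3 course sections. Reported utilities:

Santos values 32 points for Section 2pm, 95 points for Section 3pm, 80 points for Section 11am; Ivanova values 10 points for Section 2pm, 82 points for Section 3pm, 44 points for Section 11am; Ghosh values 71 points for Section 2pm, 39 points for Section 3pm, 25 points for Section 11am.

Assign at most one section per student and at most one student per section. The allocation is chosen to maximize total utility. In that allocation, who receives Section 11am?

Optimal: Santos→Section 11am (80 points), Ivanova→Section 3pm (82 points), Ghosh→Section 2pm (71 points) — total 80+82+71 = 233 points.
Row-greedy (each student in turn takes its best remaining section) gives 210 points, worse by 23.
Next-best assignment: Santos→Section 3pm, Ivanova→Section 11am, Ghosh→Section 2pm = 210 points.
Santos's own top section is Section 3pm (95 points), but forcing Santos→Section 3pm and reassigning the rest optimally gives only 210 points — worse by 23.

Santos receives Section 11am.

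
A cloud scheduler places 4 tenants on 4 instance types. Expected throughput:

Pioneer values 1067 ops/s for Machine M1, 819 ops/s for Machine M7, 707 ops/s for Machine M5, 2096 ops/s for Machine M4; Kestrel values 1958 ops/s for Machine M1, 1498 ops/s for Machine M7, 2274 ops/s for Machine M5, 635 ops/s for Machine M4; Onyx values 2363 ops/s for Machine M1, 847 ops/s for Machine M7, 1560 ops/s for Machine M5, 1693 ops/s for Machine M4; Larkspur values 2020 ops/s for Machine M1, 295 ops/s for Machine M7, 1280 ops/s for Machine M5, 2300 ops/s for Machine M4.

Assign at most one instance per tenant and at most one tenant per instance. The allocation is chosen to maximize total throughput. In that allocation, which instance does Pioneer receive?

Optimal: Pioneer→Machine M7 (819 ops/s), Kestrel→Machine M5 (2274 ops/s), Onyx→Machine M1 (2363 ops/s), Larkspur→Machine M4 (2300 ops/s) — total 819+2274+2363+2300 = 7756 ops/s.
Row-greedy (each tenant in turn takes its best remaining instance) gives 7028 ops/s, worse by 728.
Pioneer's own top instance is Machine M4 (2096 ops/s), but forcing Pioneer→Machine M4 and reassigning the rest optimally gives only 7237 ops/s — worse by 519.

Pioneer receives Machine M7.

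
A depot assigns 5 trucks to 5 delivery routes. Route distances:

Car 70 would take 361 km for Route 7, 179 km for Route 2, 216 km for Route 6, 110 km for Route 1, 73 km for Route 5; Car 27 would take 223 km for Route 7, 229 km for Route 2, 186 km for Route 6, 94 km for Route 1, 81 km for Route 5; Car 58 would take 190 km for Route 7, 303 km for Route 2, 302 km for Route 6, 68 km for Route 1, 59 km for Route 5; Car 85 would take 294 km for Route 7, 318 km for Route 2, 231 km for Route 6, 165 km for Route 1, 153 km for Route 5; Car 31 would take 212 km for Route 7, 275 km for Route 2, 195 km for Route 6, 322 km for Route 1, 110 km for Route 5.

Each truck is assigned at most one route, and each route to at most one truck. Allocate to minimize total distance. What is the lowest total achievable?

Optimal: Car 70→Route 2 (179 km), Car 27→Route 5 (81 km), Car 58→Route 1 (68 km), Car 85→Route 6 (231 km), Car 31→Route 7 (212 km) — total 179+81+68+231+212 = 771 km.
Checked against all permutations: 771 km is optimal.

Min total: 771 km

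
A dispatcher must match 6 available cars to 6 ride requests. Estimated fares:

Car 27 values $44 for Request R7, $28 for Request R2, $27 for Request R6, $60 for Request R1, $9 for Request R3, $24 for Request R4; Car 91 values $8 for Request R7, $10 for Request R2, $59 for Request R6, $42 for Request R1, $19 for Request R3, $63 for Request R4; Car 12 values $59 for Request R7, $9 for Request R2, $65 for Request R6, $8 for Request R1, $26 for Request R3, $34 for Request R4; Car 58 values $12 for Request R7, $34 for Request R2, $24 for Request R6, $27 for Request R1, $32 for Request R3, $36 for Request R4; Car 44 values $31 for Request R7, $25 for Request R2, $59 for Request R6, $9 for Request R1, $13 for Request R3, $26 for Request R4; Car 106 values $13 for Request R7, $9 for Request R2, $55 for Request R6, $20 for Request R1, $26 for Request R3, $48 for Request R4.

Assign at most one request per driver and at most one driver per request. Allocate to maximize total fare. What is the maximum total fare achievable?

Max total: $301

Optimal: Car 27→Request R1 ($60), Car 91→Request R4 ($63), Car 12→Request R7 ($59), Car 58→Request R2 ($34), Car 44→Request R6 ($59), Car 106→Request R3 ($26) — total 60+63+59+34+59+26 = $301.
Max-entry greedy (repeatedly take the single best remaining cell) gives $279, worse by 22.
Swapping Car 44↔Car 58 (Car 44→Request R2 $25, Car 58→Request R6 $24) loses 44.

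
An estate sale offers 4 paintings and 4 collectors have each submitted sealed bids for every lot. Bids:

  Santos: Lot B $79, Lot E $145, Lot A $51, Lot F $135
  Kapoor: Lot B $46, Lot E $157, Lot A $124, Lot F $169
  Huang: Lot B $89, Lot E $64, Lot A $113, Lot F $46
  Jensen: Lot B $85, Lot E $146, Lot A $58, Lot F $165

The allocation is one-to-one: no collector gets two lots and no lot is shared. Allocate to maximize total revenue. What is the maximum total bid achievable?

Optimal: Santos→Lot E ($145), Kapoor→Lot A ($124), Huang→Lot B ($89), Jensen→Lot F ($165) — total 145+124+89+165 = $523.
Max-entry greedy (repeatedly take the single best remaining cell) gives $507, worse by 16.
Next-best assignment: Santos→Lot B, Kapoor→Lot E, Huang→Lot A, Jensen→Lot F = $514.
Swapping Huang↔Jensen (Huang→Lot F $46, Jensen→Lot B $85) loses 123.

Max total: $523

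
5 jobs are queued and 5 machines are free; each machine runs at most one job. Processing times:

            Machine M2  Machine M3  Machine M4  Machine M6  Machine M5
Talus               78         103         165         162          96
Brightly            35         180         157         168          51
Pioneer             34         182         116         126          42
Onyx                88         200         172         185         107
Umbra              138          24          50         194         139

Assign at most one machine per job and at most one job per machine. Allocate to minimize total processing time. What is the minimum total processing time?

Min total: 415 min

This is the linear assignment problem.
Optimal: Talus→Machine M3 (103 min), Brightly→Machine M2 (35 min), Pioneer→Machine M5 (42 min), Onyx→Machine M6 (185 min), Umbra→Machine M4 (50 min) — total 103+35+42+185+50 = 415 min.
Min-entry greedy (repeatedly take the single cheapest remaining cell) gives 443 min, worse by 28.
Next-best assignment: Talus→Machine M3, Brightly→Machine M5, Pioneer→Machine M6, Onyx→Machine M2, Umbra→Machine M4 = 418 min.
Swapping Onyx↔Talus (Onyx→Machine M3 200 min, Talus→Machine M6 162 min) adds 74.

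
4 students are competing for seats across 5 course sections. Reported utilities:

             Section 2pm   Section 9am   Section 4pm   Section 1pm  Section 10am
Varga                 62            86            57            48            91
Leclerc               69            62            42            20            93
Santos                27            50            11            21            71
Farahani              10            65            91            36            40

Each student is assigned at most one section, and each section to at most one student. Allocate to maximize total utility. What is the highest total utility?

Optimal: Varga→Section 9am (86 points), Leclerc→Section 2pm (69 points), Santos→Section 10am (71 points), Farahani→Section 4pm (91 points) — total 86+69+71+91 = 317 points.
Max-entry greedy (repeatedly take the single best remaining cell) gives 297 points, worse by 20.
Swapping Santos↔Leclerc (Santos→Section 2pm 27 points, Leclerc→Section 10am 93 points) loses 20.

Maximum total: 317 points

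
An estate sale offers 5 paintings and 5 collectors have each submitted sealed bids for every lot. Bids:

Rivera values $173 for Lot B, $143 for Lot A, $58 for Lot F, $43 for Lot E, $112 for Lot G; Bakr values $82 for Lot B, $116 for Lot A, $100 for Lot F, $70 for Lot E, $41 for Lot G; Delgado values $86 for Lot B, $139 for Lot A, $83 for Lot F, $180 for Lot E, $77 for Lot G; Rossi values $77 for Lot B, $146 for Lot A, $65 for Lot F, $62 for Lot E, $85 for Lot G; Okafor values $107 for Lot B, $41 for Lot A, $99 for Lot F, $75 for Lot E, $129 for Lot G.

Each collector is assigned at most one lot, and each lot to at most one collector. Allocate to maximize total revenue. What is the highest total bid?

This is a one-to-one assignment (maximum-weight bipartite matching).
Optimal: Rivera→Lot B ($173), Bakr→Lot F ($100), Delgado→Lot E ($180), Rossi→Lot A ($146), Okafor→Lot G ($129) — total 173+100+180+146+129 = $728.
Row-greedy (each collector in turn takes its best remaining lot) gives $653, worse by 75.
Swapping Okafor↔Rivera (Okafor→Lot B $107, Rivera→Lot G $112) loses 83.

Maximum total: $728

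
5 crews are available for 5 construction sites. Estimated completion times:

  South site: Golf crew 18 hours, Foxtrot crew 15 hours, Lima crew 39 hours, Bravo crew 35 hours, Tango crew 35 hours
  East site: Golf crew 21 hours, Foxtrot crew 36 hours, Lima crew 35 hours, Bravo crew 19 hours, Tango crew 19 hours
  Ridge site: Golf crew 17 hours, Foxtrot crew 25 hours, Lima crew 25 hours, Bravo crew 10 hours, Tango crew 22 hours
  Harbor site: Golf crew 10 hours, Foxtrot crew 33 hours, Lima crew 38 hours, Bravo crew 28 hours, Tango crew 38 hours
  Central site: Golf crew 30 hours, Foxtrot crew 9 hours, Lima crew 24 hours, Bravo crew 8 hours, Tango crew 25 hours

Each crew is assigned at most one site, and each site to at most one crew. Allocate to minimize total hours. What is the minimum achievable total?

Min total: 77 hours

This is the linear assignment problem.
Optimal: Golf crew→Harbor site (10 hours), Foxtrot crew→South site (15 hours), Lima crew→Ridge site (25 hours), Bravo crew→Central site (8 hours), Tango crew→East site (19 hours) — total 10+15+25+8+19 = 77 hours.
Column-greedy (each site in turn goes to its cheapest remaining crew) gives 114 hours, worse by 37.
Swapping Golf crew↔Lima crew (Golf crew→Ridge site 17 hours, Lima crew→Harbor site 38 hours) adds 20.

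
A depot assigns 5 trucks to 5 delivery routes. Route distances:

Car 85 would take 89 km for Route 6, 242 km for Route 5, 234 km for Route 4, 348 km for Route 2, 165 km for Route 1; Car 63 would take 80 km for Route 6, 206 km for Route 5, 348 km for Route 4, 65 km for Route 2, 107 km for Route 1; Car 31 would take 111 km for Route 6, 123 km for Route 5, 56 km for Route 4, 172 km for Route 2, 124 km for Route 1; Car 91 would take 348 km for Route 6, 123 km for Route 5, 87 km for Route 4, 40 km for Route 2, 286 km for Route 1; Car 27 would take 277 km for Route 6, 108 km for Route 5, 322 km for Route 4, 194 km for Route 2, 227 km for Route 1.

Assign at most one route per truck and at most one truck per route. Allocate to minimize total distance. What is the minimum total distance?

Minimum total: 400 km

Treat this as an assignment problem: match each truck to one route.
Optimal: Car 85→Route 6 (89 km), Car 63→Route 1 (107 km), Car 31→Route 4 (56 km), Car 91→Route 2 (40 km), Car 27→Route 5 (108 km) — total 89+107+56+40+108 = 400 km.
Column-greedy (each route in turn goes to its cheapest remaining truck) gives 449 km, worse by 49.
No other one-to-one assignment undercuts 400 km.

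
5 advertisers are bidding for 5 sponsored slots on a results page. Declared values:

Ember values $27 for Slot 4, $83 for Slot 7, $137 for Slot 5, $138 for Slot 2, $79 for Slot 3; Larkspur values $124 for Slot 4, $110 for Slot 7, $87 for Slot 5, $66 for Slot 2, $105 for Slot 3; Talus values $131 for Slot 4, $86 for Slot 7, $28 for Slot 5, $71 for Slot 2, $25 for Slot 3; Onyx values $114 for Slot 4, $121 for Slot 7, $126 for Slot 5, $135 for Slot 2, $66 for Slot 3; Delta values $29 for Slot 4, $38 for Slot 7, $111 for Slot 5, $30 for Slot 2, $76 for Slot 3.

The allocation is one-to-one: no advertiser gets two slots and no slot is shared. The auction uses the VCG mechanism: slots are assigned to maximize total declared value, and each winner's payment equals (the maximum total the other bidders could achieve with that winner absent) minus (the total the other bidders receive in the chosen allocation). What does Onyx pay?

Efficient allocation: Ember→Slot 2 ($138), Larkspur→Slot 3 ($105), Talus→Slot 4 ($131), Onyx→Slot 7 ($121), Delta→Slot 5 ($111); total welfare W = $606.
Onyx receives Slot 7 at value $121, so the others get W − 121 = $485.
Without Onyx: best allocation of the remaining 4 bidders over all 5 slots is Ember→Slot 2 ($138), Larkspur→Slot 7 ($110), Talus→Slot 4 ($131), Delta→Slot 5 ($111), total $490.
VCG payment = (others' best without Onyx) − (others' welfare with Onyx) = 490 − 485 = $5.

Onyx pays $5.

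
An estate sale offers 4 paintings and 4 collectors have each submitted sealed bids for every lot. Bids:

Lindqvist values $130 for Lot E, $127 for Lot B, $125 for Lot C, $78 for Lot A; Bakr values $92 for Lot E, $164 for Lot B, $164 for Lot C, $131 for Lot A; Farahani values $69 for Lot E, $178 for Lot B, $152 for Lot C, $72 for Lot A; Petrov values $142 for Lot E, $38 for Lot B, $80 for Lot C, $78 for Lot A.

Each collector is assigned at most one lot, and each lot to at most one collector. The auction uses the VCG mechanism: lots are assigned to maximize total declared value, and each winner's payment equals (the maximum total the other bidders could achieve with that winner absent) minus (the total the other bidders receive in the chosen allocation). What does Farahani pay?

Farahani pays $35.

Efficient allocation: Lindqvist→Lot C ($125), Bakr→Lot A ($131), Farahani→Lot B ($178), Petrov→Lot E ($142); total welfare W = $576.
Farahani receives Lot B at value $178, so the others get W − 178 = $398.
Without Farahani: best allocation of the remaining 3 bidders over all 4 lots is Lindqvist→Lot B ($127), Bakr→Lot C ($164), Petrov→Lot E ($142), total $433.
VCG payment = (others' best without Farahani) − (others' welfare with Farahani) = 433 − 398 = $35.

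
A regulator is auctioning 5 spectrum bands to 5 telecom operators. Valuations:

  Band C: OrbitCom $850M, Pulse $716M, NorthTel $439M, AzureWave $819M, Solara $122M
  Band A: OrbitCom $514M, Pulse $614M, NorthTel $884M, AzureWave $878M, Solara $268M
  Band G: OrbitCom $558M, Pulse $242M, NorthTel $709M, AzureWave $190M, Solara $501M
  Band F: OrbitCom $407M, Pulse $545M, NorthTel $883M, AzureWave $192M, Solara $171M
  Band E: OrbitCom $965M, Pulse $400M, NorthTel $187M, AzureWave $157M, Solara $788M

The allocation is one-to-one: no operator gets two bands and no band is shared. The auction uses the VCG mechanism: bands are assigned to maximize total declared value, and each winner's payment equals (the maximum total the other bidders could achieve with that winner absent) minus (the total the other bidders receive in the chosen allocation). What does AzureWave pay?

Efficient allocation: OrbitCom→Band E ($965M), Pulse→Band C ($716M), NorthTel→Band F ($883M), AzureWave→Band A ($878M), Solara→Band G ($501M); total welfare W = $3943M.
AzureWave receives Band A at value $878M, so the others get W − 878 = $3065M.
Without AzureWave: best allocation of the remaining 4 bidders over all 5 bands is OrbitCom→Band C ($850M), Pulse→Band A ($614M), NorthTel→Band F ($883M), Solara→Band E ($788M), total $3135M.
VCG payment = (others' best without AzureWave) − (others' welfare with AzureWave) = 3135 − 3065 = $70M.

AzureWave pays $70M.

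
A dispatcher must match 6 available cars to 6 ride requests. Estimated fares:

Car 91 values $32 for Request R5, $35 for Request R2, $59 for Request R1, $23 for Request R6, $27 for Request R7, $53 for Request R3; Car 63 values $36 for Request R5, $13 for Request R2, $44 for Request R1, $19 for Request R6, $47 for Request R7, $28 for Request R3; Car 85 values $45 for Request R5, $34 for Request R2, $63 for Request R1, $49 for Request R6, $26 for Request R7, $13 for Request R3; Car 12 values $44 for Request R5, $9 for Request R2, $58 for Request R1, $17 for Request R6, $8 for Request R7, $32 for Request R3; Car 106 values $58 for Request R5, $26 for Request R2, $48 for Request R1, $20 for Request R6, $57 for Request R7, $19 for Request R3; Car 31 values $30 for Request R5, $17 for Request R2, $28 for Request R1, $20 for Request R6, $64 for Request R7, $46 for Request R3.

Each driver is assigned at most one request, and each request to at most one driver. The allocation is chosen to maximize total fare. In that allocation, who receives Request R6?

Car 85 receives Request R6.

Optimal: Car 91→Request R3 ($53), Car 63→Request R2 ($13), Car 85→Request R6 ($49), Car 12→Request R1 ($58), Car 106→Request R5 ($58), Car 31→Request R7 ($64) — total 53+13+49+58+58+64 = $295.
Column-greedy (each request in turn goes to its best remaining driver) gives $255, worse by 40.
Swapping Car 85↔Car 31 (Car 85→Request R7 $26, Car 31→Request R6 $20) loses 67.
Car 85's own top request is Request R1 ($63), but forcing Car 85→Request R1 and reassigning the rest optimally gives only $271 — worse by 24.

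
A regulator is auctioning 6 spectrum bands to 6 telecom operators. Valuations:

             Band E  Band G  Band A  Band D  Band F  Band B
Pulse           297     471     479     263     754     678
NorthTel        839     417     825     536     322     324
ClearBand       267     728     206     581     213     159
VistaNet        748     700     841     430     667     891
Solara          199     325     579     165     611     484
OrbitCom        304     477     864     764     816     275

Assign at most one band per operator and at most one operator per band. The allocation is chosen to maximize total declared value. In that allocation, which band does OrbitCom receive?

OrbitCom receives Band D.

Optimal: Pulse→Band F ($754M), NorthTel→Band E ($839M), ClearBand→Band G ($728M), VistaNet→Band B ($891M), Solara→Band A ($579M), OrbitCom→Band D ($764M) — total 754+839+728+891+579+764 = $4555M.
Column-greedy (each band in turn goes to its best remaining operator) gives $4099M, worse by 456.
Next-best assignment: Pulse→Band B, NorthTel→Band E, ClearBand→Band G, VistaNet→Band A, Solara→Band F, OrbitCom→Band D = $4461M.
Checked against all permutations: $4555M is optimal.
OrbitCom's own top band is Band A ($864M), but forcing OrbitCom→Band A and reassigning the rest optimally gives only $4273M — worse by 282.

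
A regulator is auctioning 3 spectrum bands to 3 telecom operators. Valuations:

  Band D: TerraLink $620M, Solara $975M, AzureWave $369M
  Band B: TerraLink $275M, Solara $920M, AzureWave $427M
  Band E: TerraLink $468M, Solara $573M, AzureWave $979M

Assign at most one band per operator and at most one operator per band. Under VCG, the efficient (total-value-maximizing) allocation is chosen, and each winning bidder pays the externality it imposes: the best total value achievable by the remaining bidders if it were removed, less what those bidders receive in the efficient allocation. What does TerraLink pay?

TerraLink pays $55M.

Efficient allocation: TerraLink→Band D ($620M), Solara→Band B ($920M), AzureWave→Band E ($979M); total welfare W = $2519M.
TerraLink receives Band D at value $620M, so the others get W − 620 = $1899M.
Without TerraLink: best allocation of the remaining 2 bidders over all 3 bands is Solara→Band D ($975M), AzureWave→Band E ($979M), total $1954M.
VCG payment = (others' best without TerraLink) − (others' welfare with TerraLink) = 1954 − 1899 = $55M.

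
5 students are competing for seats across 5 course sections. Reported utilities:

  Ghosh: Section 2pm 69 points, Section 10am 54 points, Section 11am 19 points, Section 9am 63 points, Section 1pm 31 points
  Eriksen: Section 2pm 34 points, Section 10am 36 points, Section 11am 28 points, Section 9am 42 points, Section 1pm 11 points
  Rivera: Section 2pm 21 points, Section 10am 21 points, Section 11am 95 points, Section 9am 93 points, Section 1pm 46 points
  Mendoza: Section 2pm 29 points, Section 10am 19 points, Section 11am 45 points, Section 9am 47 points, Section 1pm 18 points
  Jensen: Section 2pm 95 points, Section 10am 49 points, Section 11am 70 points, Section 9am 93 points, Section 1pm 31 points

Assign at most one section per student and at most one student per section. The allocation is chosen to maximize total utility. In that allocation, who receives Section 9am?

Jensen receives Section 9am.

Treat this as an assignment problem: match each student to one section.
Optimal: Ghosh→Section 2pm (69 points), Eriksen→Section 10am (36 points), Rivera→Section 11am (95 points), Mendoza→Section 1pm (18 points), Jensen→Section 9am (93 points) — total 69+36+95+18+93 = 311 points.
Column-greedy (each section in turn goes to its best remaining student) gives 302 points, worse by 9.
Next-best assignment: Ghosh→Section 9am, Eriksen→Section 10am, Rivera→Section 11am, Mendoza→Section 1pm, Jensen→Section 2pm = 307 points.
Jensen's own top section is Section 2pm (95 points), but forcing Jensen→Section 2pm and reassigning the rest optimally gives only 307 points — worse by 4.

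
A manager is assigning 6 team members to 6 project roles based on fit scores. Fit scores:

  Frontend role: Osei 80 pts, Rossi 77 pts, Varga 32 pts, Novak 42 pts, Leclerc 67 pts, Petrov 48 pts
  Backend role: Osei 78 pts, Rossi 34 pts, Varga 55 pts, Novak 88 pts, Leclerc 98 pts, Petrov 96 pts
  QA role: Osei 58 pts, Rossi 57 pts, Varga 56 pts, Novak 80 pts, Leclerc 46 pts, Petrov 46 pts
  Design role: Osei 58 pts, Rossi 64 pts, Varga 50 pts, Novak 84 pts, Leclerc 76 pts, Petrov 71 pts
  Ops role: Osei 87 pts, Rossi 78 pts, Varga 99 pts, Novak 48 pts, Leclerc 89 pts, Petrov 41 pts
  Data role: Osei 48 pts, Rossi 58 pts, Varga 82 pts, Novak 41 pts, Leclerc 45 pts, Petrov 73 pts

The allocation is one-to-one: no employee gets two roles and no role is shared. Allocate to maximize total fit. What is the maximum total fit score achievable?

Maximum total: 498 pts

This is a one-to-one assignment (maximum-weight bipartite matching).
Optimal: Osei→Ops role (87 pts), Rossi→Frontend role (77 pts), Varga→Data role (82 pts), Novak→QA role (80 pts), Leclerc→Design role (76 pts), Petrov→Backend role (96 pts) — total 87+77+82+80+76+96 = 498 pts.
Next-best assignment: Osei→Ops role, Rossi→Frontend role, Varga→Data role, Novak→QA role, Leclerc→Backend role, Petrov→Design role = 495 pts.
Every other assignment is strictly worse.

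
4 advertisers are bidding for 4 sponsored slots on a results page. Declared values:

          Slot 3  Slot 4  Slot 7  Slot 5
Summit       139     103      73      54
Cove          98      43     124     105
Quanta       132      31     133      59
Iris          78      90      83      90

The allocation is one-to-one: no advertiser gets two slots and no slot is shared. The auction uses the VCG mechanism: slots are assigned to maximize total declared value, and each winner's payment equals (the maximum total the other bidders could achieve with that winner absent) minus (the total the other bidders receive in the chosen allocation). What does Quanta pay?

Efficient allocation: Summit→Slot 3 ($139), Cove→Slot 5 ($105), Quanta→Slot 7 ($133), Iris→Slot 4 ($90); total welfare W = $467.
Quanta receives Slot 7 at value $133, so the others get W − 133 = $334.
Without Quanta: best allocation of the remaining 3 bidders over all 4 slots is Summit→Slot 3 ($139), Cove→Slot 7 ($124), Iris→Slot 4 ($90), total $353.
VCG payment = (others' best without Quanta) − (others' welfare with Quanta) = 353 − 334 = $19.

Quanta pays $19.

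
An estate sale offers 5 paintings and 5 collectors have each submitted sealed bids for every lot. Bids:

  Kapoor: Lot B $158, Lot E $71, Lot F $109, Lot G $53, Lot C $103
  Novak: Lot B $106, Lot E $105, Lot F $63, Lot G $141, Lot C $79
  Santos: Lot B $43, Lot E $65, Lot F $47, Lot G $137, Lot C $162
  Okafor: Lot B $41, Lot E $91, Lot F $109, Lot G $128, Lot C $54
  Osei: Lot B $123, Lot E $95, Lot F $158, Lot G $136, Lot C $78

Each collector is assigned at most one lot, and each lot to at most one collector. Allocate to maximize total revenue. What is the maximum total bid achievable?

This is a one-to-one assignment (maximum-weight bipartite matching).
Optimal: Kapoor→Lot B ($158), Novak→Lot E ($105), Santos→Lot C ($162), Okafor→Lot G ($128), Osei→Lot F ($158) — total 158+105+162+128+158 = $711.
Column-greedy (each lot in turn goes to its best remaining collector) gives $612, worse by 99.
Swapping Novak↔Okafor (Novak→Lot G $141, Okafor→Lot E $91) loses 1.

Maximum total: $711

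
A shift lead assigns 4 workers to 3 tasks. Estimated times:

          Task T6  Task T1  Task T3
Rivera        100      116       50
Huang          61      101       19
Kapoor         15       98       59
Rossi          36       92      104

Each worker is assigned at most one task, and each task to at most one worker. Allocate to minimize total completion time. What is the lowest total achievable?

Optimal: Kapoor→Task T6 (15 min), Rossi→Task T1 (92 min), Huang→Task T3 (19 min) — total 15+92+19 = 126 min.
Row-greedy (each worker in turn takes its cheapest remaining task) gives 209 min, worse by 83.
Next-best assignment: Kapoor→Task T6, Rivera→Task T1, Huang→Task T3 = 150 min.
Checked against all permutations: 126 min is optimal.

Min total: 126 min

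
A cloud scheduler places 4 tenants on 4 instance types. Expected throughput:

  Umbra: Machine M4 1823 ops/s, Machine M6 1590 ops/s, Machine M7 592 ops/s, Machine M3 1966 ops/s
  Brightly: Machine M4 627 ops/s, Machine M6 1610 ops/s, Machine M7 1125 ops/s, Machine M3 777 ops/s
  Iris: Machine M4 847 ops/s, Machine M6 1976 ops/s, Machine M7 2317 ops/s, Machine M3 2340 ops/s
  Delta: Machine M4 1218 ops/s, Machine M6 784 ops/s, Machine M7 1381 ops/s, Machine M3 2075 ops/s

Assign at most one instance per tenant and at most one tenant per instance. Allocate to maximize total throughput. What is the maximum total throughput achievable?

Optimal: Umbra→Machine M4 (1823 ops/s), Brightly→Machine M6 (1610 ops/s), Iris→Machine M7 (2317 ops/s), Delta→Machine M3 (2075 ops/s) — total 1823+1610+2317+2075 = 7825 ops/s.
Max-entry greedy (repeatedly take the single best remaining cell) gives 7154 ops/s, worse by 671.

Maximum total: 7825 ops/s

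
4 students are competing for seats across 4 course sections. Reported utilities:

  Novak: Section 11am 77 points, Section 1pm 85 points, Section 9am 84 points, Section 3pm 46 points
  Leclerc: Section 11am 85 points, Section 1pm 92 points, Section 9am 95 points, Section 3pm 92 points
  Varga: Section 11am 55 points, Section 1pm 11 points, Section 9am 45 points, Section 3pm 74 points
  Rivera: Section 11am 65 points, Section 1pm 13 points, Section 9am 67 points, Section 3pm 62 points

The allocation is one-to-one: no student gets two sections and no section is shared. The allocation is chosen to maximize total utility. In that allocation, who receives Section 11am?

Rivera receives Section 11am.

This is a one-to-one assignment (maximum-weight bipartite matching).
Optimal: Novak→Section 1pm (85 points), Leclerc→Section 9am (95 points), Varga→Section 3pm (74 points), Rivera→Section 11am (65 points) — total 85+95+74+65 = 319 points.
Column-greedy (each section in turn goes to its best remaining student) gives 311 points, worse by 8.
Next-best assignment: Novak→Section 9am, Leclerc→Section 1pm, Varga→Section 3pm, Rivera→Section 11am = 315 points.
No other one-to-one assignment exceeds 319 points.
Rivera's own top section is Section 9am (67 points), but forcing Rivera→Section 9am and reassigning the rest optimally gives only 311 points — worse by 8.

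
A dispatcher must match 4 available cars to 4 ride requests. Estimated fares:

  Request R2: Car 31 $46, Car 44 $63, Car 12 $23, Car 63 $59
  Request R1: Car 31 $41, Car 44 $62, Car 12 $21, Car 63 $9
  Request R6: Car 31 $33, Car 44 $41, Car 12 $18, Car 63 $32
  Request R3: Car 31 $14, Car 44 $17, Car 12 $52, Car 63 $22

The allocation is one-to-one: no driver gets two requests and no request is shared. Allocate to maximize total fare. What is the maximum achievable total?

Optimal: Car 31→Request R6 ($33), Car 44→Request R1 ($62), Car 12→Request R3 ($52), Car 63→Request R2 ($59) — total 33+62+52+59 = $206.
Column-greedy (each request in turn goes to its best remaining driver) gives $188, worse by 18.
Next-best assignment: Car 31→Request R1, Car 44→Request R6, Car 12→Request R3, Car 63→Request R2 = $193.

Max total: $206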